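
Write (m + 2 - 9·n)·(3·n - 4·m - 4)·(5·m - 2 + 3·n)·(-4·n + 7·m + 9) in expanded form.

-858·m^2·n^2 + 1361·m^3·n + 2527·m^2·n + 714·m·n^2 + 172·m·n - 495·m·n^3 - 140·m^4 - 544·m^3 - 580·m^2 - 32·m + 2052·n^2 - 1036·n - 1449·n^3 + 144 + 324·n^4

(m + 2 - 9·n)·(3·n - 4·m - 4)·(5·m - 2 + 3·n)·(-4·n + 7·m + 9)
= (3·m·n - 4·m^2 - 4·m + 6·n - 8·m - 8 - 27·n^2 + 36·m·n + 36·n)·(5·m - 2 + 3·n)·(-4·n + 7·m + 9)    [distributive law]
= (39·m·n - 4·m^2 - 12·m + 42·n - 8 - 27·n^2)·(5·m - 2 + 3·n)·(-4·n + 7·m + 9)    [combine like terms]
= (195·m^2·n - 78·m·n + 117·m·n^2 - 20·m^3 + 8·m^2 - 12·m^2·n - 60·m^2 + 24·m - 36·m·n + 210·m·n - 84·n + 126·n^2 - 40·m + 16 - 24·n - 135·m·n^2 + 54·n^2 - 81·n^3)·(-4·n + 7·m + 9)    [distributive law]
= (183·m^2·n + 96·m·n - 18·m·n^2 - 20·m^3 - 52·m^2 - 16·m - 108·n + 180·n^2 + 16 - 81·n^3)·(-4·n + 7·m + 9)    [combine like terms]
= -732·m^2·n^2 + 1281·m^3·n + 1647·m^2·n - 384·m·n^2 + 672·m^2·n + 864·m·n + 72·m·n^3 - 126·m^2·n^2 - 162·m·n^2 + 80·m^3·n - 140·m^4 - 180·m^3 + 208·m^2·n - 364·m^3 - 468·m^2 + 64·m·n - 112·m^2 - 144·m + 432·n^2 - 756·m·n - 972·n - 720·n^3 + 1260·m·n^2 + 1620·n^2 - 64·n + 112·m + 144 + 324·n^4 - 567·m·n^3 - 729·n^3    [distributive law]
= -858·m^2·n^2 + 1361·m^3·n + 2527·m^2·n + 714·m·n^2 + 172·m·n - 495·m·n^3 - 140·m^4 - 544·m^3 - 580·m^2 - 32·m + 2052·n^2 - 1036·n - 1449·n^3 + 144 + 324·n^4    [combine like terms]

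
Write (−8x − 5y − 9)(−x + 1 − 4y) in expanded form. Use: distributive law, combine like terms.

8x^2 + x + 37xy + 31y + 20y^2 − 9

(−8x − 5y − 9)(−x + 1 − 4y)
= 8x^2 − 8x + 32xy + 5xy − 5y + 20y^2 + 9x − 9 + 36y    [distributive law]
= 8x^2 + x + 37xy + 31y + 20y^2 − 9    [combine like terms]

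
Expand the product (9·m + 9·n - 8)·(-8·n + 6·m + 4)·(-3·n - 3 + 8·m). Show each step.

(9·m + 9·n - 8)·(-8·n + 6·m + 4)·(-3·n - 3 + 8·m)
= (-72·m·n + 54·m² + 36·m - 72·n² + 54·m·n + 36·n + 64·n - 48·m - 32)·(-3·n - 3 + 8·m)    [distributive law]
= (-18·m·n + 54·m² - 12·m - 72·n² + 100·n - 32)·(-3·n - 3 + 8·m)    [combine like terms]
= 54·m·n² + 54·m·n - 144·m²·n - 162·m²·n - 162·m² + 432·m³ + 36·m·n + 36·m - 96·m² + 216·n³ + 216·n² - 576·m·n² - 300·n² - 300·n + 800·m·n + 96·n + 96 - 256·m    [distributive law]
= -522·m·n² + 890·m·n - 306·m²·n - 258·m² + 432·m³ - 220·m + 216·n³ - 84·n² - 204·n + 96    [combine like terms]

-522·m·n² + 890·m·n - 306·m²·n - 258·m² + 432·m³ - 220·m + 216·n³ - 84·n² - 204·n + 96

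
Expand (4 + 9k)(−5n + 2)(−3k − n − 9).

(4 + 9k)(−5n + 2)(−3k − n − 9)
= (−20n + 8 − 45kn + 18k)(−3k − n − 9)    [distributive law]
= 60kn + 20n² + 180n − 24k − 8n − 72 + 135k²n + 45kn² + 405kn − 54k² − 18kn − 162k    [distributive law]
= 447kn + 20n² + 172n − 186k − 72 + 135k²n + 45kn² − 54k²    [combine like terms]

447kn + 20n² + 172n − 186k − 72 + 135k²n + 45kn² − 54k²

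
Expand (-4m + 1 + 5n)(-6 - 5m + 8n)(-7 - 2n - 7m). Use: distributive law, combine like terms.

-91m + 515mn - 273m^2 + 359m^2n - 140m^3 - 166mn^2 + 42 + 166n - 236n^2 - 80n^3

(-4m + 1 + 5n)(-6 - 5m + 8n)(-7 - 2n - 7m)
= (24m + 20m^2 - 32mn - 6 - 5m + 8n - 30n - 25mn + 40n^2)(-7 - 2n - 7m)    [distributive law]
= (19m + 20m^2 - 57mn - 6 - 22n + 40n^2)(-7 - 2n - 7m)    [combine like terms]
= -133m - 38mn - 133m^2 - 140m^2 - 40m^2n - 140m^3 + 399mn + 114mn^2 + 399m^2n + 42 + 12n + 42m + 154n + 44n^2 + 154mn - 280n^2 - 80n^3 - 280mn^2    [distributive law]
= -91m + 515mn - 273m^2 + 359m^2n - 140m^3 - 166mn^2 + 42 + 166n - 236n^2 - 80n^3    [combine like terms]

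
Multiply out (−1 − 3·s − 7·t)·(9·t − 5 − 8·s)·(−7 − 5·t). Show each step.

−207·t + 311·t^2 − 35 − 161·s − 318·s·t − 145·s·t^2 − 168·s^2 − 120·s^2·t + 315·t^3

(−1 − 3·s − 7·t)·(9·t − 5 − 8·s)·(−7 − 5·t)
= (−9·t + 5 + 8·s − 27·s·t + 15·s + 24·s^2 − 63·t^2 + 35·t + 56·s·t)·(−7 − 5·t)    [distributive law]
= (26·t + 5 + 23·s + 29·s·t + 24·s^2 − 63·t^2)·(−7 − 5·t)    [combine like terms]
= −182·t − 130·t^2 − 35 − 25·t − 161·s − 115·s·t − 203·s·t − 145·s·t^2 − 168·s^2 − 120·s^2·t + 441·t^2 + 315·t^3    [distributive law]
= −207·t + 311·t^2 − 35 − 161·s − 318·s·t − 145·s·t^2 − 168·s^2 − 120·s^2·t + 315·t^3    [combine like terms]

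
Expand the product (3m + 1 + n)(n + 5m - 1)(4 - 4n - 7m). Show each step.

(3m + 1 + n)(n + 5m - 1)(4 - 4n - 7m)
= (3mn + 15m^2 - 3m + n + 5m - 1 + n^2 + 5mn - n)(4 - 4n - 7m)    [distributive law]
= (8mn + 15m^2 + 2m - 1 + n^2)(4 - 4n - 7m)    [combine like terms]
= 32mn - 32mn^2 - 56m^2n + 60m^2 - 60m^2n - 105m^3 + 8m - 8mn - 14m^2 - 4 + 4n + 7m + 4n^2 - 4n^3 - 7mn^2    [distributive law]
= 24mn - 39mn^2 - 116m^2n + 46m^2 - 105m^3 + 15m - 4 + 4n + 4n^2 - 4n^3    [combine like terms]

24mn - 39mn^2 - 116m^2n + 46m^2 - 105m^3 + 15m - 4 + 4n + 4n^2 - 4n^3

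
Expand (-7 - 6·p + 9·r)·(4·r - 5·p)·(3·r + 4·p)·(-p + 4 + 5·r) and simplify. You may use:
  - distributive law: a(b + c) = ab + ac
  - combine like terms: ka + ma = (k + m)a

-203·p·r^2 - 336·r^2 + 12·r^3 - 37·p^2·r - 28·p·r + 340·p^3 + 560·p^2 - 867·p^2·r^2 - 423·p·r^3 + 786·p^3·r - 120·p^4 + 540·r^4

(-7 - 6·p + 9·r)·(4·r - 5·p)·(3·r + 4·p)·(-p + 4 + 5·r)
= (-28·r + 35·p - 24·p·r + 30·p^2 + 36·r^2 - 45·p·r)·(3·r + 4·p)·(-p + 4 + 5·r)    [distributive law]
= (-28·r + 35·p - 69·p·r + 30·p^2 + 36·r^2)·(3·r + 4·p)·(-p + 4 + 5·r)    [combine like terms]
= (-84·r^2 - 112·p·r + 105·p·r + 140·p^2 - 207·p·r^2 - 276·p^2·r + 90·p^2·r + 120·p^3 + 108·r^3 + 144·p·r^2)·(-p + 4 + 5·r)    [distributive law]
= (-84·r^2 - 7·p·r + 140·p^2 - 63·p·r^2 - 186·p^2·r + 120·p^3 + 108·r^3)·(-p + 4 + 5·r)    [combine like terms]
= 84·p·r^2 - 336·r^2 - 420·r^3 + 7·p^2·r - 28·p·r - 35·p·r^2 - 140·p^3 + 560·p^2 + 700·p^2·r + 63·p^2·r^2 - 252·p·r^2 - 315·p·r^3 + 186·p^3·r - 744·p^2·r - 930·p^2·r^2 - 120·p^4 + 480·p^3 + 600·p^3·r - 108·p·r^3 + 432·r^3 + 540·r^4    [distributive law]
= -203·p·r^2 - 336·r^2 + 12·r^3 - 37·p^2·r - 28·p·r + 340·p^3 + 560·p^2 - 867·p^2·r^2 - 423·p·r^3 + 786·p^3·r - 120·p^4 + 540·r^4    [combine like terms]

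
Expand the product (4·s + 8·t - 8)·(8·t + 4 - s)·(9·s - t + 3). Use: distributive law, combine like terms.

220·s^2·t + 552·s·t^2 - 240·s·t + 204·s^2 - 216·s - 36·s^3 - 64·t^3 + 224·t^2 - 64·t - 96

(4·s + 8·t - 8)·(8·t + 4 - s)·(9·s - t + 3)
= (32·s·t + 16·s - 4·s^2 + 64·t^2 + 32·t - 8·s·t - 64·t - 32 + 8·s)·(9·s - t + 3)    [distributive law]
= (24·s·t + 24·s - 4·s^2 + 64·t^2 - 32·t - 32)·(9·s - t + 3)    [combine like terms]
= 216·s^2·t - 24·s·t^2 + 72·s·t + 216·s^2 - 24·s·t + 72·s - 36·s^3 + 4·s^2·t - 12·s^2 + 576·s·t^2 - 64·t^3 + 192·t^2 - 288·s·t + 32·t^2 - 96·t - 288·s + 32·t - 96    [distributive law]
= 220·s^2·t + 552·s·t^2 - 240·s·t + 204·s^2 - 216·s - 36·s^3 - 64·t^3 + 224·t^2 - 64·t - 96    [combine like terms]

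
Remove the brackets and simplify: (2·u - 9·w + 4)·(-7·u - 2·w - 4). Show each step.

(2·u - 9·w + 4)·(-7·u - 2·w - 4)
= -14·u² - 4·u·w - 8·u + 63·u·w + 18·w² + 36·w - 28·u - 8·w - 16    [distributive law]
= -14·u² + 59·u·w - 36·u + 18·w² + 28·w - 16    [combine like terms]

-14·u² + 59·u·w - 36·u + 18·w² + 28·w - 16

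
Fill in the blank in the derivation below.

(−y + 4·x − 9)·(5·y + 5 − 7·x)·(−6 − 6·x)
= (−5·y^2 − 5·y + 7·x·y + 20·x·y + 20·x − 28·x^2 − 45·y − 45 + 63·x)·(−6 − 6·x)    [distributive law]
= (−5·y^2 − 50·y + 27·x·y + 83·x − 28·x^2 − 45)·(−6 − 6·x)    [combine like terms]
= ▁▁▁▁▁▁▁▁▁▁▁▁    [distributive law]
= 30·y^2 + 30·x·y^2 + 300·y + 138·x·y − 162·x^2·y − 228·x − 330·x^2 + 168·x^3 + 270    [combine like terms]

After distributive law, the bracketed line is:

30·y^2 + 30·x·y^2 + 300·y + 300·x·y − 162·x·y − 162·x^2·y − 498·x − 498·x^2 + 168·x^2 + 168·x^3 + 270 + 270·x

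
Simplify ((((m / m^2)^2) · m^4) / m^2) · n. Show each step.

n

((((m / m^2)^2) · m^4) / m^2) · n
= ((((m^2) / ((m^2)^2)) · m^4) / m^2) · n    [power of a quotient]
= (((m^2 / m^4) · m^4) / m^2) · n    [power of a power]
= ((m^(-2) · m^4) / m^2) · n    [quotient of powers]
= (m^2 / m^2) · n    [product of powers]
= m^0 · n    [quotient of powers]
= n    [rearrange]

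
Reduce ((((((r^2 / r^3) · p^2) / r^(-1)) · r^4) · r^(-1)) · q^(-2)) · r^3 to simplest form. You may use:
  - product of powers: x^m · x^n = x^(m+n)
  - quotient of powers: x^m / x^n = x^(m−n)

p^2q^(-2)r^6

((((((r^2 / r^3) · p^2) / r^(-1)) · r^4) · r^(-1)) · q^(-2)) · r^3
= (((((r^(-1) · p^2) / r^(-1)) · r^4) · r^(-1)) · q^(-2)) · r^3    [quotient of powers]
= p^2q^(-2)r^6    [quotient of powers; product of powers]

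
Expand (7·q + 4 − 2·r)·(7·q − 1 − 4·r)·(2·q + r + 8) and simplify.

98·q³ − 35·q²·r + 434·q² − 343·q·r + 160·q − 26·q·r² − 116·r − 32 + 50·r² + 8·r³

(7·q + 4 − 2·r)·(7·q − 1 − 4·r)·(2·q + r + 8)
= (49·q² − 7·q − 28·q·r + 28·q − 4 − 16·r − 14·q·r + 2·r + 8·r²)·(2·q + r + 8)    [distributive law]
= (49·q² + 21·q − 42·q·r − 4 − 14·r + 8·r²)·(2·q + r + 8)    [combine like terms]
= 98·q³ + 49·q²·r + 392·q² + 42·q² + 21·q·r + 168·q − 84·q²·r − 42·q·r² − 336·q·r − 8·q − 4·r − 32 − 28·q·r − 14·r² − 112·r + 16·q·r² + 8·r³ + 64·r²    [distributive law]
= 98·q³ − 35·q²·r + 434·q² − 343·q·r + 160·q − 26·q·r² − 116·r − 32 + 50·r² + 8·r³    [combine like terms]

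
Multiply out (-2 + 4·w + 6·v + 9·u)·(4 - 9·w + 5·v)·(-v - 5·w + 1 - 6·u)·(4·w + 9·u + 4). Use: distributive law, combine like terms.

(-2 + 4·w + 6·v + 9·u)·(4 - 9·w + 5·v)·(-v - 5·w + 1 - 6·u)·(4·w + 9·u + 4)
= (-8 + 18·w - 10·v + 16·w - 36·w² + 20·v·w + 24·v - 54·v·w + 30·v² + 36·u - 81·u·w + 45·u·v)·(-v - 5·w + 1 - 6·u)·(4·w + 9·u + 4)    [distributive law]
= (-8 + 34·w + 14·v - 36·w² - 34·v·w + 30·v² + 36·u - 81·u·w + 45·u·v)·(-v - 5·w + 1 - 6·u)·(4·w + 9·u + 4)    [combine like terms]
= (8·v + 40·w - 8 + 48·u - 34·v·w - 170·w² + 34·w - 204·u·w - 14·v² - 70·v·w + 14·v - 84·u·v + 36·v·w² + 180·w³ - 36·w² + 216·u·w² + 34·v²·w + 170·v·w² - 34·v·w + 204·u·v·w - 30·v³ - 150·v²·w + 30·v² - 180·u·v² - 36·u·v - 180·u·w + 36·u - 216·u² + 81·u·v·w + 405·u·w² - 81·u·w + 486·u²·w - 45·u·v² - 225·u·v·w + 45·u·v - 270·u²·v)·(4·w + 9·u + 4)    [distributive law]
= (22·v + 74·w - 8 + 84·u - 138·v·w - 206·w² - 465·u·w + 16·v² - 75·u·v + 206·v·w² + 180·w³ + 621·u·w² - 116·v²·w + 60·u·v·w - 30·v³ - 225·u·v² - 216·u² + 486·u²·w - 270·u²·v)·(4·w + 9·u + 4)    [combine like terms]
= 88·v·w + 198·u·v + 88·v + 296·w² + 666·u·w + 296·w - 32·w - 72·u - 32 + 336·u·w + 756·u² + 336·u - 552·v·w² - 1242·u·v·w - 552·v·w - 824·w³ - 1854·u·w² - 824·w² - 1860·u·w² - 4185·u²·w - 1860·u·w + 64·v²·w + 144·u·v² + 64·v² - 300·u·v·w - 675·u²·v - 300·u·v + 824·v·w³ + 1854·u·v·w² + 824·v·w² + 720·w⁴ + 1620·u·w³ + 720·w³ + 2484·u·w³ + 5589·u²·w² + 2484·u·w² - 464·v²·w² - 1044·u·v²·w - 464·v²·w + 240·u·v·w² + 540·u²·v·w + 240·u·v·w - 120·v³·w - 270·u·v³ - 120·v³ - 900·u·v²·w - 2025·u²·v² - 900·u·v² - 864·u²·w - 1944·u³ - 864·u² + 1944·u²·w² + 4374·u³·w + 1944·u²·w - 1080·u²·v·w - 2430·u³·v - 1080·u²·v    [distributive law]
= -464·v·w - 102·u·v + 88·v - 528·w² - 858·u·w + 264·w + 264·u - 32 - 108·u² + 272·v·w² - 1302·u·v·w - 104·w³ - 1230·u·w² - 3105·u²·w - 400·v²·w - 756·u·v² + 64·v² - 1755·u²·v + 824·v·w³ + 2094·u·v·w² + 720·w⁴ + 4104·u·w³ + 7533·u²·w² - 464·v²·w² - 1944·u·v²·w - 540·u²·v·w - 120·v³·w - 270·u·v³ - 120·v³ - 2025·u²·v² - 1944·u³ + 4374·u³·w - 2430·u³·v    [combine like terms]

-464·v·w - 102·u·v + 88·v - 528·w² - 858·u·w + 264·w + 264·u - 32 - 108·u² + 272·v·w² - 1302·u·v·w - 104·w³ - 1230·u·w² - 3105·u²·w - 400·v²·w - 756·u·v² + 64·v² - 1755·u²·v + 824·v·w³ + 2094·u·v·w² + 720·w⁴ + 4104·u·w³ + 7533·u²·w² - 464·v²·w² - 1944·u·v²·w - 540·u²·v·w - 120·v³·w - 270·u·v³ - 120·v³ - 2025·u²·v² - 1944·u³ + 4374·u³·w - 2430·u³·v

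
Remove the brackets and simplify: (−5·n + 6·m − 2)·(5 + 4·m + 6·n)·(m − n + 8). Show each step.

(−5·n + 6·m − 2)·(5 + 4·m + 6·n)·(m − n + 8)
= (−25·n − 20·m·n − 30·n^2 + 30·m + 24·m^2 + 36·m·n − 10 − 8·m − 12·n)·(m − n + 8)    [distributive law]
= (−37·n + 16·m·n − 30·n^2 + 22·m + 24·m^2 − 10)·(m − n + 8)    [combine like terms]
= −37·m·n + 37·n^2 − 296·n + 16·m^2·n − 16·m·n^2 + 128·m·n − 30·m·n^2 + 30·n^3 − 240·n^2 + 22·m^2 − 22·m·n + 176·m + 24·m^3 − 24·m^2·n + 192·m^2 − 10·m + 10·n − 80    [distributive law]
= 69·m·n − 203·n^2 − 286·n − 8·m^2·n − 46·m·n^2 + 30·n^3 + 214·m^2 + 166·m + 24·m^3 − 80    [combine like terms]

69·m·n − 203·n^2 − 286·n − 8·m^2·n − 46·m·n^2 + 30·n^3 + 214·m^2 + 166·m + 24·m^3 − 80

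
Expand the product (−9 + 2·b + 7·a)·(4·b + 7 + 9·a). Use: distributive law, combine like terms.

(−9 + 2·b + 7·a)·(4·b + 7 + 9·a)
= −36·b − 63 − 81·a + 8·b² + 14·b + 18·a·b + 28·a·b + 49·a + 63·a²    [distributive law]
= −22·b − 63 − 32·a + 8·b² + 46·a·b + 63·a²    [combine like terms]

−22·b − 63 − 32·a + 8·b² + 46·a·b + 63·a²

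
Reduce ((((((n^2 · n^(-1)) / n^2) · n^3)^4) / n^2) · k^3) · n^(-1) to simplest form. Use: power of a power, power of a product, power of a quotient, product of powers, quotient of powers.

k^3n^5

((((((n^2 · n^(-1)) / n^2) · n^3)^4) / n^2) · k^3) · n^(-1)
= ((((((n^2 · n^(-1)) / n^2)^4) · ((n^3)^4)) / n^2) · k^3) · n^(-1)    [power of a product]
= ((((((n^2 · n^(-1))^4) / ((n^2)^4)) · ((n^3)^4)) / n^2) · k^3) · n^(-1)    [power of a quotient]
= (((((((n^2)^4) · ((n^(-1))^4)) / ((n^2)^4)) · ((n^3)^4)) / n^2) · k^3) · n^(-1)    [power of a product]
= (((((n^8 · ((n^(-1))^4)) / ((n^2)^4)) · ((n^3)^4)) / n^2) · k^3) · n^(-1)    [power of a power]
= (((((n^8 · n^(-4)) / ((n^2)^4)) · ((n^3)^4)) / n^2) · k^3) · n^(-1)    [power of a power]
= ((((n^4 / ((n^2)^4)) · ((n^3)^4)) / n^2) · k^3) · n^(-1)    [product of powers]
= ((((n^4 / n^8) · ((n^3)^4)) / n^2) · k^3) · n^(-1)    [power of a power]
= (((n^(-4) · ((n^3)^4)) / n^2) · k^3) · n^(-1)    [quotient of powers]
= (((n^(-4) · n^12) / n^2) · k^3) · n^(-1)    [power of a power]
= ((n^8 / n^2) · k^3) · n^(-1)    [product of powers]
= (n^6 · k^3) · n^(-1)    [quotient of powers]
= k^3n^5    [product of powers]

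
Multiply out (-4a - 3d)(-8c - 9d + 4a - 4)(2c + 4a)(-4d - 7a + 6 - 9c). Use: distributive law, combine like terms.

-1888ac^2d - 1312a^2c^2 + 96ac^2 - 576ac^3 - 2256a^2cd - 96a^3c - 224a^2c - 1926acd^2 + 136acd - 1140a^2d^2 - 416a^3d - 16a^2d + 448a^4 - 832a^3 + 192ac + 384a^2 - 678c^2d^2 + 72c^2d - 432c^3d - 216cd^3 + 228cd^2 - 432ad^3 + 456ad^2 + 144cd + 288ad

(-4a - 3d)(-8c - 9d + 4a - 4)(2c + 4a)(-4d - 7a + 6 - 9c)
= (32ac + 36ad - 16a^2 + 16a + 24cd + 27d^2 - 12ad + 12d)(2c + 4a)(-4d - 7a + 6 - 9c)    [distributive law]
= (32ac + 24ad - 16a^2 + 16a + 24cd + 27d^2 + 12d)(2c + 4a)(-4d - 7a + 6 - 9c)    [combine like terms]
= (64ac^2 + 128a^2c + 48acd + 96a^2d - 32a^2c - 64a^3 + 32ac + 64a^2 + 48c^2d + 96acd + 54cd^2 + 108ad^2 + 24cd + 48ad)(-4d - 7a + 6 - 9c)    [distributive law]
= (64ac^2 + 96a^2c + 144acd + 96a^2d - 64a^3 + 32ac + 64a^2 + 48c^2d + 54cd^2 + 108ad^2 + 24cd + 48ad)(-4d - 7a + 6 - 9c)    [combine like terms]
= -256ac^2d - 448a^2c^2 + 384ac^2 - 576ac^3 - 384a^2cd - 672a^3c + 576a^2c - 864a^2c^2 - 576acd^2 - 1008a^2cd + 864acd - 1296ac^2d - 384a^2d^2 - 672a^3d + 576a^2d - 864a^2cd + 256a^3d + 448a^4 - 384a^3 + 576a^3c - 128acd - 224a^2c + 192ac - 288ac^2 - 256a^2d - 448a^3 + 384a^2 - 576a^2c - 192c^2d^2 - 336ac^2d + 288c^2d - 432c^3d - 216cd^3 - 378acd^2 + 324cd^2 - 486c^2d^2 - 432ad^3 - 756a^2d^2 + 648ad^2 - 972acd^2 - 96cd^2 - 168acd + 144cd - 216c^2d - 192ad^2 - 336a^2d + 288ad - 432acd    [distributive law]
= -1888ac^2d - 1312a^2c^2 + 96ac^2 - 576ac^3 - 2256a^2cd - 96a^3c - 224a^2c - 1926acd^2 + 136acd - 1140a^2d^2 - 416a^3d - 16a^2d + 448a^4 - 832a^3 + 192ac + 384a^2 - 678c^2d^2 + 72c^2d - 432c^3d - 216cd^3 + 228cd^2 - 432ad^3 + 456ad^2 + 144cd + 288ad    [combine like terms]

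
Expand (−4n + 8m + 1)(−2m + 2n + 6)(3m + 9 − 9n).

216m^2n − 264mn − 240mn^2 + 126n^2 + 72n^3 − 252n − 48m^3 − 6m^2 + 432m + 54

(−4n + 8m + 1)(−2m + 2n + 6)(3m + 9 − 9n)
= (8mn − 8n^2 − 24n − 16m^2 + 16mn + 48m − 2m + 2n + 6)(3m + 9 − 9n)    [distributive law]
= (24mn − 8n^2 − 22n − 16m^2 + 46m + 6)(3m + 9 − 9n)    [combine like terms]
= 72m^2n + 216mn − 216mn^2 − 24mn^2 − 72n^2 + 72n^3 − 66mn − 198n + 198n^2 − 48m^3 − 144m^2 + 144m^2n + 138m^2 + 414m − 414mn + 18m + 54 − 54n    [distributive law]
= 216m^2n − 264mn − 240mn^2 + 126n^2 + 72n^3 − 252n − 48m^3 − 6m^2 + 432m + 54    [combine like terms]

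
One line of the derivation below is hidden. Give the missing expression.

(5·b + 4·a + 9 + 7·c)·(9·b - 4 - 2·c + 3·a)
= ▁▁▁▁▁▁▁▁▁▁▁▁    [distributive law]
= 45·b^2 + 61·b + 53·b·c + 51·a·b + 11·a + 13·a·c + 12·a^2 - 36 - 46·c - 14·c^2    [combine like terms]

By distributive law:

45·b^2 - 20·b - 10·b·c + 15·a·b + 36·a·b - 16·a - 8·a·c + 12·a^2 + 81·b - 36 - 18·c + 27·a + 63·b·c - 28·c - 14·c^2 + 21·a·c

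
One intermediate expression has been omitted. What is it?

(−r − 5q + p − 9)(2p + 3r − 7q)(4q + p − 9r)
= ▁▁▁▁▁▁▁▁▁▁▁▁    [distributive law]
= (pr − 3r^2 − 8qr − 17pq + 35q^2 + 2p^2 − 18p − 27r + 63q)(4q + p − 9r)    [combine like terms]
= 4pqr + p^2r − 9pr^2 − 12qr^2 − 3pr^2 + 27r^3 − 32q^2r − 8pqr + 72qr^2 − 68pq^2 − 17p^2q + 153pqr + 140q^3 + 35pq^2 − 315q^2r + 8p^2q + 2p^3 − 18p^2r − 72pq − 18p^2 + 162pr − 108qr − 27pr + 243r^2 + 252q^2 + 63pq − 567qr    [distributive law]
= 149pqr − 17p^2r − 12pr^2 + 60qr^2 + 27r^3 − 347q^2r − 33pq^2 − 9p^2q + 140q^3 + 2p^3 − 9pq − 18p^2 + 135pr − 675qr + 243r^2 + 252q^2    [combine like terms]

After distributive law, the bracketed line is:

(−2pr − 3r^2 + 7qr − 10pq − 15qr + 35q^2 + 2p^2 + 3pr − 7pq − 18p − 27r + 63q)(4q + p − 9r)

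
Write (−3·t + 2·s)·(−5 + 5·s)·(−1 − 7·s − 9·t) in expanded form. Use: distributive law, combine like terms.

(−3·t + 2·s)·(−5 + 5·s)·(−1 − 7·s − 9·t)
= (15·t − 15·s·t − 10·s + 10·s²)·(−1 − 7·s − 9·t)    [distributive law]
= −15·t − 105·s·t − 135·t² + 15·s·t + 105·s²·t + 135·s·t² + 10·s + 70·s² + 90·s·t − 10·s² − 70·s³ − 90·s²·t    [distributive law]
= −15·t − 135·t² + 15·s²·t + 135·s·t² + 10·s + 60·s² − 70·s³    [combine like terms]

−15·t − 135·t² + 15·s²·t + 135·s·t² + 10·s + 60·s² − 70·s³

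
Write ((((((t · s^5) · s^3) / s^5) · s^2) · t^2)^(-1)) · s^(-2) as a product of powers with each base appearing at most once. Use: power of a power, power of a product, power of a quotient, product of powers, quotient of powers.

s^(-7)t^(-3)

((((((t · s^5) · s^3) / s^5) · s^2) · t^2)^(-1)) · s^(-2)
= ((((((t · s^5) · s^3) / s^5) · s^2)^(-1)) · ((t^2)^(-1))) · s^(-2)    [power of a product]
= ((((((t · s^5) · s^3) / s^5)^(-1)) · ((s^2)^(-1))) · ((t^2)^(-1))) · s^(-2)    [power of a product]
= ((((((t · s^5) · s^3)^(-1)) / ((s^5)^(-1))) · ((s^2)^(-1))) · ((t^2)^(-1))) · s^(-2)    [power of a quotient]
= ((((((t · s^5)^(-1)) · ((s^3)^(-1))) / ((s^5)^(-1))) · ((s^2)^(-1))) · ((t^2)^(-1))) · s^(-2)    [power of a product]
= ((((((t^(-1)) · ((s^5)^(-1))) · ((s^3)^(-1))) / ((s^5)^(-1))) · ((s^2)^(-1))) · ((t^2)^(-1))) · s^(-2)    [power of a product]
= (((((t^(-1) · s^(-5)) · ((s^3)^(-1))) / ((s^5)^(-1))) · ((s^2)^(-1))) · ((t^2)^(-1))) · s^(-2)    [power of a power]
= (((((t^(-1) · s^(-5)) · s^(-3)) / ((s^5)^(-1))) · ((s^2)^(-1))) · ((t^2)^(-1))) · s^(-2)    [power of a power]
= (((((t^(-1) · s^(-5)) · s^(-3)) / s^(-5)) · ((s^2)^(-1))) · ((t^2)^(-1))) · s^(-2)    [power of a power]
= (((((t^(-1) · s^(-5)) · s^(-3)) / s^(-5)) · s^(-2)) · ((t^2)^(-1))) · s^(-2)    [power of a power]
= (((((t^(-1) · s^(-5)) · s^(-3)) / s^(-5)) · s^(-2)) · t^(-2)) · s^(-2)    [power of a power]
= s^(-7)t^(-3)    [quotient of powers; product of powers]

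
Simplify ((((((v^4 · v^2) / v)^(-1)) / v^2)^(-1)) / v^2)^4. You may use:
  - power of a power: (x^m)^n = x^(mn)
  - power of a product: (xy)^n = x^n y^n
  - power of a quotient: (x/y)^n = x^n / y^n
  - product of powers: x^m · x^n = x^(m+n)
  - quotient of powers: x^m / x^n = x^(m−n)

v^20

((((((v^4 · v^2) / v)^(-1)) / v^2)^(-1)) / v^2)^4
= ((((((v^4 · v^2) / v)^(-1)) / v^2)^(-1))^4) / ((v^2)^4)    [power of a quotient]
= (((((v^4 · v^2) / v)^(-1)) / v^2)^(-4)) / ((v^2)^4)    [power of a power]
= (((((v^4 · v^2) / v)^(-1))^(-4)) / ((v^2)^(-4))) / ((v^2)^4)    [power of a quotient]
= ((((v^4 · v^2) / v)^4) / ((v^2)^(-4))) / ((v^2)^4)    [power of a power]
= ((((v^4 · v^2)^4) / (v^4)) / ((v^2)^(-4))) / ((v^2)^4)    [power of a quotient]
= (((((v^4)^4) · ((v^2)^4)) / (v^4)) / ((v^2)^(-4))) / ((v^2)^4)    [power of a product]
= (((v^16 · ((v^2)^4)) / (v^4)) / ((v^2)^(-4))) / ((v^2)^4)    [power of a power]
= (((v^16 · v^8) / (v^4)) / ((v^2)^(-4))) / ((v^2)^4)    [power of a power]
= ((v^24 / (v^4)) / ((v^2)^(-4))) / ((v^2)^4)    [product of powers]
= (v^20 / ((v^2)^(-4))) / ((v^2)^4)    [quotient of powers]
= (v^20 / v^(-8)) / ((v^2)^4)    [power of a power]
= v^28 / ((v^2)^4)    [quotient of powers]
= v^28 / v^8    [power of a power]
= v^20    [quotient of powers]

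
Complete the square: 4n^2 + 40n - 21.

4(n + 5)^2 - 121

4n^2 + 40n - 21
= 4(n^2 + 10n) - 21    [factor out 4 from the n-terms]
= 4(n^2 + 10n + 25 - 25) - 21    [add and subtract 25 inside the bracket]
= 4(n + 5)^2 - 100 - 21    [perfect-square identity]
= 4(n + 5)^2 - 121    [combine constants]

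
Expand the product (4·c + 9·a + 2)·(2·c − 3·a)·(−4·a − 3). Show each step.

(4·c + 9·a + 2)·(2·c − 3·a)·(−4·a − 3)
= (8·c^2 − 12·a·c + 18·a·c − 27·a^2 + 4·c − 6·a)·(−4·a − 3)    [distributive law]
= (8·c^2 + 6·a·c − 27·a^2 + 4·c − 6·a)·(−4·a − 3)    [combine like terms]
= −32·a·c^2 − 24·c^2 − 24·a^2·c − 18·a·c + 108·a^3 + 81·a^2 − 16·a·c − 12·c + 24·a^2 + 18·a    [distributive law]
= −32·a·c^2 − 24·c^2 − 24·a^2·c − 34·a·c + 108·a^3 + 105·a^2 − 12·c + 18·a    [combine like terms]

−32·a·c^2 − 24·c^2 − 24·a^2·c − 34·a·c + 108·a^3 + 105·a^2 − 12·c + 18·a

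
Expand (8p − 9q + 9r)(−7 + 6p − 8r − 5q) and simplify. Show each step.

(8p − 9q + 9r)(−7 + 6p − 8r − 5q)
= −56p + 48p^2 − 64pr − 40pq + 63q − 54pq + 72qr + 45q^2 − 63r + 54pr − 72r^2 − 45qr    [distributive law]
= −56p + 48p^2 − 10pr − 94pq + 63q + 27qr + 45q^2 − 63r − 72r^2    [combine like terms]

−56p + 48p^2 − 10pr − 94pq + 63q + 27qr + 45q^2 − 63r − 72r^2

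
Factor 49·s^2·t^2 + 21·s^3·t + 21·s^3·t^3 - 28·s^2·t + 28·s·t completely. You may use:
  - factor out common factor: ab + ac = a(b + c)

7·s·t(7·s·t + 3·s^2 + 3·s^2·t^2 - 4·s + 4)

49·s^2·t^2 + 21·s^3·t + 21·s^3·t^3 - 28·s^2·t + 28·s·t
= 7(7·s^2·t^2 + 3·s^3·t + 3·s^3·t^3 - 4·s^2·t + 4·s·t)    [factor out 7]
= 7·s·t(7·s·t + 3·s^2 + 3·s^2·t^2 - 4·s + 4)    [factor out s·t]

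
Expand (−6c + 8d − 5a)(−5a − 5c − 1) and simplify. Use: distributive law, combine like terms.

(−6c + 8d − 5a)(−5a − 5c − 1)
= 30ac + 30c^2 + 6c − 40ad − 40cd − 8d + 25a^2 + 25ac + 5a    [distributive law]
= 55ac + 30c^2 + 6c − 40ad − 40cd − 8d + 25a^2 + 5a    [combine like terms]

55ac + 30c^2 + 6c − 40ad − 40cd − 8d + 25a^2 + 5a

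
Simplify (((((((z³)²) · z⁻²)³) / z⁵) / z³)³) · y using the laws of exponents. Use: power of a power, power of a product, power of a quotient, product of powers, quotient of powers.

yz¹²

(((((((z³)²) · z⁻²)³) / z⁵) / z³)³) · y
= (((((((z³)²) · z⁻²)³) / z⁵)³) / ((z³)³)) · y    [power of a quotient]
= (((((((z³)²) · z⁻²)³)³) / ((z⁵)³)) / ((z³)³)) · y    [power of a quotient]
= ((((((z³)²) · z⁻²)⁹) / ((z⁵)³)) / ((z³)³)) · y    [power of a power]
= ((((((z³)²)⁹) · ((z⁻²)⁹)) / ((z⁵)³)) / ((z³)³)) · y    [power of a product]
= (((((z³)¹⁸) · ((z⁻²)⁹)) / ((z⁵)³)) / ((z³)³)) · y    [power of a power]
= (((z⁵⁴ · ((z⁻²)⁹)) / ((z⁵)³)) / ((z³)³)) · y    [power of a power]
= (((z⁵⁴ · z⁻¹⁸) / ((z⁵)³)) / ((z³)³)) · y    [power of a power]
= ((z³⁶ / ((z⁵)³)) / ((z³)³)) · y    [product of powers]
= ((z³⁶ / z¹⁵) / ((z³)³)) · y    [power of a power]
= (z²¹ / ((z³)³)) · y    [quotient of powers]
= (z²¹ / z⁹) · y    [power of a power]
= z¹² · y    [quotient of powers]
= yz¹²    [rearrange]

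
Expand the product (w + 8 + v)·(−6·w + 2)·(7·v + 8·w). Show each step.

(w + 8 + v)·(−6·w + 2)·(7·v + 8·w)
= (−6·w² + 2·w − 48·w + 16 − 6·v·w + 2·v)·(7·v + 8·w)    [distributive law]
= (−6·w² − 46·w + 16 − 6·v·w + 2·v)·(7·v + 8·w)    [combine like terms]
= −42·v·w² − 48·w³ − 322·v·w − 368·w² + 112·v + 128·w − 42·v²·w − 48·v·w² + 14·v² + 16·v·w    [distributive law]
= −90·v·w² − 48·w³ − 306·v·w − 368·w² + 112·v + 128·w − 42·v²·w + 14·v²    [combine like terms]

−90·v·w² − 48·w³ − 306·v·w − 368·w² + 112·v + 128·w − 42·v²·w + 14·v²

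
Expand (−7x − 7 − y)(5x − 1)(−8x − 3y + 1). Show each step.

280x³ + 145x²y + 189x² + 71xy − 84x − 20y + 7 + 15xy² − 3y²

(−7x − 7 − y)(5x − 1)(−8x − 3y + 1)
= (−35x² + 7x − 35x + 7 − 5xy + y)(−8x − 3y + 1)    [distributive law]
= (−35x² − 28x + 7 − 5xy + y)(−8x − 3y + 1)    [combine like terms]
= 280x³ + 105x²y − 35x² + 224x² + 84xy − 28x − 56x − 21y + 7 + 40x²y + 15xy² − 5xy − 8xy − 3y² + y    [distributive law]
= 280x³ + 145x²y + 189x² + 71xy − 84x − 20y + 7 + 15xy² − 3y²    [combine like terms]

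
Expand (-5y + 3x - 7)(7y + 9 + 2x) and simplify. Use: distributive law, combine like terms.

(-5y + 3x - 7)(7y + 9 + 2x)
= -35y^2 - 45y - 10xy + 21xy + 27x + 6x^2 - 49y - 63 - 14x    [distributive law]
= -35y^2 - 94y + 11xy + 13x + 6x^2 - 63    [combine like terms]

-35y^2 - 94y + 11xy + 13x + 6x^2 - 63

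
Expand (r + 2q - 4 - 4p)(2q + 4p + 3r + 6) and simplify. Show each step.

(r + 2q - 4 - 4p)(2q + 4p + 3r + 6)
= 2qr + 4pr + 3r² + 6r + 4q² + 8pq + 6qr + 12q - 8q - 16p - 12r - 24 - 8pq - 16p² - 12pr - 24p    [distributive law]
= 8qr - 8pr + 3r² - 6r + 4q² + 4q - 40p - 24 - 16p²    [combine like terms]

8qr - 8pr + 3r² - 6r + 4q² + 4q - 40p - 24 - 16p²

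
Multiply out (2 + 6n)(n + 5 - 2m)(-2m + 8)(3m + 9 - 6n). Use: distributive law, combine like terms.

-312m^2n - 360mn + 996mn^2 + 1824n - 1104n^2 - 84m^2 - 228m + 720 + 24m^3 - 180m^2n^2 + 72mn^3 - 288n^3 + 72m^3n

(2 + 6n)(n + 5 - 2m)(-2m + 8)(3m + 9 - 6n)
= (2n + 10 - 4m + 6n^2 + 30n - 12mn)(-2m + 8)(3m + 9 - 6n)    [distributive law]
= (32n + 10 - 4m + 6n^2 - 12mn)(-2m + 8)(3m + 9 - 6n)    [combine like terms]
= (-64mn + 256n - 20m + 80 + 8m^2 - 32m - 12mn^2 + 48n^2 + 24m^2n - 96mn)(3m + 9 - 6n)    [distributive law]
= (-160mn + 256n - 52m + 80 + 8m^2 - 12mn^2 + 48n^2 + 24m^2n)(3m + 9 - 6n)    [combine like terms]
= -480m^2n - 1440mn + 960mn^2 + 768mn + 2304n - 1536n^2 - 156m^2 - 468m + 312mn + 240m + 720 - 480n + 24m^3 + 72m^2 - 48m^2n - 36m^2n^2 - 108mn^2 + 72mn^3 + 144mn^2 + 432n^2 - 288n^3 + 72m^3n + 216m^2n - 144m^2n^2    [distributive law]
= -312m^2n - 360mn + 996mn^2 + 1824n - 1104n^2 - 84m^2 - 228m + 720 + 24m^3 - 180m^2n^2 + 72mn^3 - 288n^3 + 72m^3n    [combine like terms]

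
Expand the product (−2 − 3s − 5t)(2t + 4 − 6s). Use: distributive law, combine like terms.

(−2 − 3s − 5t)(2t + 4 − 6s)
= −4t − 8 + 12s − 6st − 12s + 18s^2 − 10t^2 − 20t + 30st    [distributive law]
= −24t − 8 + 24st + 18s^2 − 10t^2    [combine like terms]

−24t − 8 + 24st + 18s^2 − 10t^2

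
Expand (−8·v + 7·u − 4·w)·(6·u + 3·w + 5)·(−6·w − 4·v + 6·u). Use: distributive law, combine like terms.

156·u·v·w + 192·u·v^2 − 456·u^2·v + 192·v·w^2 + 96·v^2·w + 320·v·w + 160·v^2 − 380·u·v − 270·u^2·w + 252·u^3 − 54·u·w^2 − 330·u·w + 210·u^2 + 72·w^3 + 120·w^2

(−8·v + 7·u − 4·w)·(6·u + 3·w + 5)·(−6·w − 4·v + 6·u)
= (−48·u·v − 24·v·w − 40·v + 42·u^2 + 21·u·w + 35·u − 24·u·w − 12·w^2 − 20·w)·(−6·w − 4·v + 6·u)    [distributive law]
= (−48·u·v − 24·v·w − 40·v + 42·u^2 − 3·u·w + 35·u − 12·w^2 − 20·w)·(−6·w − 4·v + 6·u)    [combine like terms]
= 288·u·v·w + 192·u·v^2 − 288·u^2·v + 144·v·w^2 + 96·v^2·w − 144·u·v·w + 240·v·w + 160·v^2 − 240·u·v − 252·u^2·w − 168·u^2·v + 252·u^3 + 18·u·w^2 + 12·u·v·w − 18·u^2·w − 210·u·w − 140·u·v + 210·u^2 + 72·w^3 + 48·v·w^2 − 72·u·w^2 + 120·w^2 + 80·v·w − 120·u·w    [distributive law]
= 156·u·v·w + 192·u·v^2 − 456·u^2·v + 192·v·w^2 + 96·v^2·w + 320·v·w + 160·v^2 − 380·u·v − 270·u^2·w + 252·u^3 − 54·u·w^2 − 330·u·w + 210·u^2 + 72·w^3 + 120·w^2    [combine like terms]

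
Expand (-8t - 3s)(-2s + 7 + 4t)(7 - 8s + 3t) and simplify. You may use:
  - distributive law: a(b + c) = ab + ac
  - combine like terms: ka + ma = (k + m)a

(-8t - 3s)(-2s + 7 + 4t)(7 - 8s + 3t)
= (16st - 56t - 32t^2 + 6s^2 - 21s - 12st)(7 - 8s + 3t)    [distributive law]
= (4st - 56t - 32t^2 + 6s^2 - 21s)(7 - 8s + 3t)    [combine like terms]
= 28st - 32s^2t + 12st^2 - 392t + 448st - 168t^2 - 224t^2 + 256st^2 - 96t^3 + 42s^2 - 48s^3 + 18s^2t - 147s + 168s^2 - 63st    [distributive law]
= 413st - 14s^2t + 268st^2 - 392t - 392t^2 - 96t^3 + 210s^2 - 48s^3 - 147s    [combine like terms]

413st - 14s^2t + 268st^2 - 392t - 392t^2 - 96t^3 + 210s^2 - 48s^3 - 147s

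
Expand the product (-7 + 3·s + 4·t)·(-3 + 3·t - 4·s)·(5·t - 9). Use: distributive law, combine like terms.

402·t - 189 - 273·t^2 + 158·s·t - 171·s - 35·s·t^2 - 60·s^2·t + 108·s^2 + 60·t^3

(-7 + 3·s + 4·t)·(-3 + 3·t - 4·s)·(5·t - 9)
= (21 - 21·t + 28·s - 9·s + 9·s·t - 12·s^2 - 12·t + 12·t^2 - 16·s·t)·(5·t - 9)    [distributive law]
= (21 - 33·t + 19·s - 7·s·t - 12·s^2 + 12·t^2)·(5·t - 9)    [combine like terms]
= 105·t - 189 - 165·t^2 + 297·t + 95·s·t - 171·s - 35·s·t^2 + 63·s·t - 60·s^2·t + 108·s^2 + 60·t^3 - 108·t^2    [distributive law]
= 402·t - 189 - 273·t^2 + 158·s·t - 171·s - 35·s·t^2 - 60·s^2·t + 108·s^2 + 60·t^3    [combine like terms]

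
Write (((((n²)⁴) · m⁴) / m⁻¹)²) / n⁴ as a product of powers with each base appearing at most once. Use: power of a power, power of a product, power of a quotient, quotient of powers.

m¹⁰n¹²

(((((n²)⁴) · m⁴) / m⁻¹)²) / n⁴
= (((((n²)⁴) · m⁴)²) / ((m⁻¹)²)) / n⁴    [power of a quotient]
= (((((n²)⁴)²) · ((m⁴)²)) / ((m⁻¹)²)) / n⁴    [power of a product]
= ((((n²)⁸) · ((m⁴)²)) / ((m⁻¹)²)) / n⁴    [power of a power]
= (((n¹⁶) · ((m⁴)²)) / ((m⁻¹)²)) / n⁴    [power of a power]
= ((n¹⁶ · m⁸) / ((m⁻¹)²)) / n⁴    [power of a power]
= ((n¹⁶ · m⁸) / m⁻²) / n⁴    [power of a power]
= m¹⁰n¹²    [quotient of powers]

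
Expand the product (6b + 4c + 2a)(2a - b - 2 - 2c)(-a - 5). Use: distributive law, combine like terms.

(6b + 4c + 2a)(2a - b - 2 - 2c)(-a - 5)
= (12ab - 6b^2 - 12b - 12bc + 8ac - 4bc - 8c - 8c^2 + 4a^2 - 2ab - 4a - 4ac)(-a - 5)    [distributive law]
= (10ab - 6b^2 - 12b - 16bc + 4ac - 8c - 8c^2 + 4a^2 - 4a)(-a - 5)    [combine like terms]
= -10a^2b - 50ab + 6ab^2 + 30b^2 + 12ab + 60b + 16abc + 80bc - 4a^2c - 20ac + 8ac + 40c + 8ac^2 + 40c^2 - 4a^3 - 20a^2 + 4a^2 + 20a    [distributive law]
= -10a^2b - 38ab + 6ab^2 + 30b^2 + 60b + 16abc + 80bc - 4a^2c - 12ac + 40c + 8ac^2 + 40c^2 - 4a^3 - 16a^2 + 20a    [combine like terms]

-10a^2b - 38ab + 6ab^2 + 30b^2 + 60b + 16abc + 80bc - 4a^2c - 12ac + 40c + 8ac^2 + 40c^2 - 4a^3 - 16a^2 + 20a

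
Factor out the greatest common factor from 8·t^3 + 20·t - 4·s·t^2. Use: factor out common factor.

4·t(2·t^2 + 5 - s·t)

8·t^3 + 20·t - 4·s·t^2
= 4(2·t^3 + 5·t - s·t^2)    [factor out 4]
= 4·t(2·t^2 + 5 - s·t)    [factor out t]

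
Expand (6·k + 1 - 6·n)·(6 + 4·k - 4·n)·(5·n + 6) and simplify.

-88·k·n + 240·k + 120·k^2·n + 144·k^2 - 240·k·n^2 - 210·n + 36 - 56·n^2 + 120·n^3

(6·k + 1 - 6·n)·(6 + 4·k - 4·n)·(5·n + 6)
= (36·k + 24·k^2 - 24·k·n + 6 + 4·k - 4·n - 36·n - 24·k·n + 24·n^2)·(5·n + 6)    [distributive law]
= (40·k + 24·k^2 - 48·k·n + 6 - 40·n + 24·n^2)·(5·n + 6)    [combine like terms]
= 200·k·n + 240·k + 120·k^2·n + 144·k^2 - 240·k·n^2 - 288·k·n + 30·n + 36 - 200·n^2 - 240·n + 120·n^3 + 144·n^2    [distributive law]
= -88·k·n + 240·k + 120·k^2·n + 144·k^2 - 240·k·n^2 - 210·n + 36 - 56·n^2 + 120·n^3    [combine like terms]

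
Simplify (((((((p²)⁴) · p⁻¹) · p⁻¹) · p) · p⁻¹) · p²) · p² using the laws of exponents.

p¹⁰

(((((((p²)⁴) · p⁻¹) · p⁻¹) · p) · p⁻¹) · p²) · p²
= (((((p⁸ · p⁻¹) · p⁻¹) · p) · p⁻¹) · p²) · p²    [power of a power]
= ((((p⁷ · p⁻¹) · p) · p⁻¹) · p²) · p²    [product of powers]
= (((p⁶ · p) · p⁻¹) · p²) · p²    [product of powers]
= ((p⁷ · p⁻¹) · p²) · p²    [product of powers]
= (p⁶ · p²) · p²    [product of powers]
= p⁸ · p²    [product of powers]
= p¹⁰    [product of powers]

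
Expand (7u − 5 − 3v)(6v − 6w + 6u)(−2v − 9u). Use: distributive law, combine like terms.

114uv^2 − 300u^2v − 78uvw + 378u^2w − 378u^3 + 60v^2 + 330uv − 60vw − 270uw + 270u^2 + 36v^3 − 36v^2w

(7u − 5 − 3v)(6v − 6w + 6u)(−2v − 9u)
= (42uv − 42uw + 42u^2 − 30v + 30w − 30u − 18v^2 + 18vw − 18uv)(−2v − 9u)    [distributive law]
= (24uv − 42uw + 42u^2 − 30v + 30w − 30u − 18v^2 + 18vw)(−2v − 9u)    [combine like terms]
= −48uv^2 − 216u^2v + 84uvw + 378u^2w − 84u^2v − 378u^3 + 60v^2 + 270uv − 60vw − 270uw + 60uv + 270u^2 + 36v^3 + 162uv^2 − 36v^2w − 162uvw    [distributive law]
= 114uv^2 − 300u^2v − 78uvw + 378u^2w − 378u^3 + 60v^2 + 330uv − 60vw − 270uw + 270u^2 + 36v^3 − 36v^2w    [combine like terms]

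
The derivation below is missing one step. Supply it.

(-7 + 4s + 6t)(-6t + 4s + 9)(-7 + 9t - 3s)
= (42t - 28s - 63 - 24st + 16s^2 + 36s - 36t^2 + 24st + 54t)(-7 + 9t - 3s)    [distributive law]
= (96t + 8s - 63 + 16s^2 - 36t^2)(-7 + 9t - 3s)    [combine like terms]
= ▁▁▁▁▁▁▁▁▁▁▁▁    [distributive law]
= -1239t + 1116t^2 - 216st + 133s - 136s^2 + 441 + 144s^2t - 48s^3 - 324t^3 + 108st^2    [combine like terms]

After distributive law, the bracketed line is:

-672t + 864t^2 - 288st - 56s + 72st - 24s^2 + 441 - 567t + 189s - 112s^2 + 144s^2t - 48s^3 + 252t^2 - 324t^3 + 108st^2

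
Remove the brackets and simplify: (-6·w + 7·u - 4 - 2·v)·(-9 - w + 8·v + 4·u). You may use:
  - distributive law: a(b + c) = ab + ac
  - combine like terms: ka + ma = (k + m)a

58·w + 6·w^2 - 46·v·w - 31·u·w - 79·u + 48·u·v + 28·u^2 + 36 - 14·v - 16·v^2

(-6·w + 7·u - 4 - 2·v)·(-9 - w + 8·v + 4·u)
= 54·w + 6·w^2 - 48·v·w - 24·u·w - 63·u - 7·u·w + 56·u·v + 28·u^2 + 36 + 4·w - 32·v - 16·u + 18·v + 2·v·w - 16·v^2 - 8·u·v    [distributive law]
= 58·w + 6·w^2 - 46·v·w - 31·u·w - 79·u + 48·u·v + 28·u^2 + 36 - 14·v - 16·v^2    [combine like terms]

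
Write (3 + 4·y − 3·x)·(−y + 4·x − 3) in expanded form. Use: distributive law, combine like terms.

(3 + 4·y − 3·x)·(−y + 4·x − 3)
= −3·y + 12·x − 9 − 4·y² + 16·x·y − 12·y + 3·x·y − 12·x² + 9·x    [distributive law]
= −15·y + 21·x − 9 − 4·y² + 19·x·y − 12·x²    [combine like terms]

−15·y + 21·x − 9 − 4·y² + 19·x·y − 12·x²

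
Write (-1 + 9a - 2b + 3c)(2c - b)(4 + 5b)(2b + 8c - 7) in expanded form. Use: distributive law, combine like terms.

282bc - 232c² + 56c + 273b²c - 466bc² - 83b² - 28b - 44b³ - 774abc + 576ac² - 504ac - 180ab²c + 720abc² + 243ab² + 252ab - 90ab³ + 10b³c - 220b²c² + 20b⁴ + 192c³ + 240bc³

(-1 + 9a - 2b + 3c)(2c - b)(4 + 5b)(2b + 8c - 7)
= (-2c + b + 18ac - 9ab - 4bc + 2b² + 6c² - 3bc)(4 + 5b)(2b + 8c - 7)    [distributive law]
= (-2c + b + 18ac - 9ab - 7bc + 2b² + 6c²)(4 + 5b)(2b + 8c - 7)    [combine like terms]
= (-8c - 10bc + 4b + 5b² + 72ac + 90abc - 36ab - 45ab² - 28bc - 35b²c + 8b² + 10b³ + 24c² + 30bc²)(2b + 8c - 7)    [distributive law]
= (-8c - 38bc + 4b + 13b² + 72ac + 90abc - 36ab - 45ab² - 35b²c + 10b³ + 24c² + 30bc²)(2b + 8c - 7)    [combine like terms]
= -16bc - 64c² + 56c - 76b²c - 304bc² + 266bc + 8b² + 32bc - 28b + 26b³ + 104b²c - 91b² + 144abc + 576ac² - 504ac + 180ab²c + 720abc² - 630abc - 72ab² - 288abc + 252ab - 90ab³ - 360ab²c + 315ab² - 70b³c - 280b²c² + 245b²c + 20b⁴ + 80b³c - 70b³ + 48bc² + 192c³ - 168c² + 60b²c² + 240bc³ - 210bc²    [distributive law]
= 282bc - 232c² + 56c + 273b²c - 466bc² - 83b² - 28b - 44b³ - 774abc + 576ac² - 504ac - 180ab²c + 720abc² + 243ab² + 252ab - 90ab³ + 10b³c - 220b²c² + 20b⁴ + 192c³ + 240bc³    [combine like terms]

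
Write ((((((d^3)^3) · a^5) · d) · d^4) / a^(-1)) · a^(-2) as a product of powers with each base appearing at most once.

((((((d^3)^3) · a^5) · d) · d^4) / a^(-1)) · a^(-2)
= ((((d^9 · a^5) · d) · d^4) / a^(-1)) · a^(-2)    [power of a power]
= a^4d^14    [quotient of powers; product of powers]

a^4d^14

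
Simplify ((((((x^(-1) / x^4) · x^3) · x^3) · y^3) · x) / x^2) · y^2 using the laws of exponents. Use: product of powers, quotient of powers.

y^5

((((((x^(-1) / x^4) · x^3) · x^3) · y^3) · x) / x^2) · y^2
= (((((x^(-5) · x^3) · x^3) · y^3) · x) / x^2) · y^2    [quotient of powers]
= ((((x^(-2) · x^3) · y^3) · x) / x^2) · y^2    [product of powers]
= (((x · y^3) · x) / x^2) · y^2    [product of powers]
= y^5    [quotient of powers; product of powers]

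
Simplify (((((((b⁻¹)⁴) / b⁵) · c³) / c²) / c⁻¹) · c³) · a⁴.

(((((((b⁻¹)⁴) / b⁵) · c³) / c²) / c⁻¹) · c³) · a⁴
= (((((b⁻⁴ / b⁵) · c³) / c²) / c⁻¹) · c³) · a⁴    [power of a power]
= ((((b⁻⁹ · c³) / c²) / c⁻¹) · c³) · a⁴    [quotient of powers]
= a⁴·b⁻⁹·c⁵    [quotient of powers; product of powers]

a⁴·b⁻⁹·c⁵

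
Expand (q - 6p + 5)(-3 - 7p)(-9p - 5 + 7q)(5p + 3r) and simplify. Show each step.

-285p²q - 171pqr - 450pq - 270qr - 105pq² - 63q²r + 1785p³q + 1071p²qr - 245p²q² - 147pq²r - 285p³ - 171p²r + 1100p² + 660pr - 1890p⁴ - 1134p³r + 375p + 225r

(q - 6p + 5)(-3 - 7p)(-9p - 5 + 7q)(5p + 3r)
= (-3q - 7pq + 18p + 42p² - 15 - 35p)(-9p - 5 + 7q)(5p + 3r)    [distributive law]
= (-3q - 7pq - 17p + 42p² - 15)(-9p - 5 + 7q)(5p + 3r)    [combine like terms]
= (27pq + 15q - 21q² + 63p²q + 35pq - 49pq² + 153p² + 85p - 119pq - 378p³ - 210p² + 294p²q + 135p + 75 - 105q)(5p + 3r)    [distributive law]
= (-57pq - 90q - 21q² + 357p²q - 49pq² - 57p² + 220p - 378p³ + 75)(5p + 3r)    [combine like terms]
= -285p²q - 171pqr - 450pq - 270qr - 105pq² - 63q²r + 1785p³q + 1071p²qr - 245p²q² - 147pq²r - 285p³ - 171p²r + 1100p² + 660pr - 1890p⁴ - 1134p³r + 375p + 225r    [distributive law]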